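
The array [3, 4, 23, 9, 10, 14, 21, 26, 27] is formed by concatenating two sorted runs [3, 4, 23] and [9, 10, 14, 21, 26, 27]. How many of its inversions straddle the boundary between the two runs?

For each element r of the right run, count left-run elements greater than r:
r = 9: 23 → 1
r = 10: 23 → 1
r = 14: 23 → 1
r = 21: 23 → 1
r = 26: none → 0
r = 27: none → 0
Cross-inversions: 1 + 1 + 1 + 1 + 0 + 0 = 4

Cross-inversions: 4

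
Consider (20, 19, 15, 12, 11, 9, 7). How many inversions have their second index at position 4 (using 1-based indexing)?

The element at index 4 is 12.
Elements before it: 20, 19, 15
Those larger than 12: 20, 19, 15

3 such elements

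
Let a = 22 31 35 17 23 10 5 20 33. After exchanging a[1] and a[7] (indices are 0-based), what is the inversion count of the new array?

There are 18 inversions.

Positions 1 and 7 hold 31 and 20; after swapping, the array is [22, 20, 35, 17, 23, 10, 5, 31, 33].
Element-by-element contributions:
22 → 20, 17, 10, 5 → 4
20 → 17, 10, 5 → 3
35 → 17, 23, 10, 5, 31, 33 → 6
17 → 10, 5 → 2
23 → 10, 5 → 2
10 → 5 → 1
5 → none → 0
31 → none → 0
33 → none → 0
Sum: 4 + 3 + 6 + 2 + 2 + 1 + 0 + 0 + 0 = 18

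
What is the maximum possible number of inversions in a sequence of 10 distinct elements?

45 inversions

The maximum occurs when the array is in strictly decreasing order: every one of the C(10, 2) pairs is inverted.
C(10, 2) = 10·9/2 = 45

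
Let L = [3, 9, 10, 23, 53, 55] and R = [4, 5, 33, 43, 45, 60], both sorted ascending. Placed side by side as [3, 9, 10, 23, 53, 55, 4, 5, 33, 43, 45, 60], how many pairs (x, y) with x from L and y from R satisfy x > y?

For each element r of the right run, count left-run elements greater than r:
r = 4: 9, 10, 23, 53, 55 → 5
r = 5: 9, 10, 23, 53, 55 → 5
r = 33: 53, 55 → 2
r = 43: 53, 55 → 2
r = 45: 53, 55 → 2
r = 60: none → 0
Cross-inversions: 5 + 5 + 2 + 2 + 2 + 0 = 16

16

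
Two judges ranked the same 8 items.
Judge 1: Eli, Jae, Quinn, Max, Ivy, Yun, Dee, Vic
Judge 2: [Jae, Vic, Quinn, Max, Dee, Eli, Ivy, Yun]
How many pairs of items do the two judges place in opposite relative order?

Assign each item its position (1..8) in the first ordering, then rewrite the second ordering as that position sequence:
positions: Eli→1, Jae→2, Quinn→3, Max→4, Ivy→5, Yun→6, Dee→7, Vic→8
second ordering as positions: [2, 8, 3, 4, 7, 1, 5, 6]
Discordant pairs = inversions in this position sequence.
2: 1 → 1
8: 3, 4, 7, 1, 5, 6 → 6
3: 1 → 1
4: 1 → 1
7: 1, 5, 6 → 3
1: 0
5: 0
6: 0
Total: 1 + 6 + 1 + 1 + 3 + 0 + 0 + 0 = 12

12 discordant pairs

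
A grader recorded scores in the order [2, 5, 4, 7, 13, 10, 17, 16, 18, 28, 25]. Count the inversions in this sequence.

4 inversions

Count, for each position, how many later elements it exceeds:
2: 0
5: 1
4: 0
7: 0
13: 1
10: 0
17: 1
16: 0
18: 0
28: 1
25: 0
Sum: 0 + 1 + 0 + 0 + 1 + 0 + 1 + 0 + 0 + 1 + 0 = 4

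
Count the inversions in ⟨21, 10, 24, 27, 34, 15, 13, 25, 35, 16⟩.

Sweep left to right; for each value list the smaller values that follow it:
21: 4
10: 0
24: 3
27: 4
34: 4
15: 1
13: 0
25: 1
35: 1
16: 0
Sum: 4 + 0 + 3 + 4 + 4 + 1 + 0 + 1 + 1 + 0 = 18

18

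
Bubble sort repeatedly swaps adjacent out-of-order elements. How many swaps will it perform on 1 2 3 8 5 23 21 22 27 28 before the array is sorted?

3

The minimum number of adjacent swaps to sort an array equals its inversion count, since every such swap removes exactly one inversion.
Count inversions — for each element, later elements that are smaller:
1: none → 0
2: none → 0
3: none → 0
8: 5 → 1
5: none → 0
23: 21, 22 → 2
21: none → 0
22: none → 0
27: none → 0
28: none → 0
Total inversions: 0 + 0 + 0 + 1 + 0 + 2 + 0 + 0 + 0 + 0 = 3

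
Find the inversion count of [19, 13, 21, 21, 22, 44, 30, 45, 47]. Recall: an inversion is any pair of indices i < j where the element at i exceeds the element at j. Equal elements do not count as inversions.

2 out-of-order pairs

Sweep left to right; for each value list the smaller values that follow it:
19: 1
13: 0
21: 0
21: 0
22: 0
44: 1
30: 0
45: 0
47: 0
Sum: 1 + 0 + 0 + 0 + 0 + 1 + 0 + 0 + 0 = 2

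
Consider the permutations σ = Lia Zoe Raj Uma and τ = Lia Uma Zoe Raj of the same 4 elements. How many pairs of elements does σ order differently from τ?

Assign each item its position (1..4) in the first ordering, then rewrite the second ordering as that position sequence:
positions: Lia→1, Zoe→2, Raj→3, Uma→4
second ordering as positions: [1, 4, 2, 3]
Discordant pairs = inversions in this position sequence.
1: 0
4: 2, 3 → 2
2: 0
3: 0
Total: 0 + 2 + 0 + 0 = 2

2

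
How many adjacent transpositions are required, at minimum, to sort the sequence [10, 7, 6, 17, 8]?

The minimum number of adjacent swaps to sort an array equals its inversion count, since every such swap removes exactly one inversion.
Count inversions — for each element, later elements that are smaller:
10: 7, 6, 8 → 3
7: 6 → 1
6: none → 0
17: 8 → 1
8: none → 0
Total inversions: 3 + 1 + 0 + 1 + 0 = 5

5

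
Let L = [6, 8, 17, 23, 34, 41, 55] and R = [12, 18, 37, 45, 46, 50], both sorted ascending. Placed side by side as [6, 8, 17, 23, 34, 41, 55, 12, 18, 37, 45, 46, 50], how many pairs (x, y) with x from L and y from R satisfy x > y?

14

Take each right-half value and tally the left-half values above it:
r = 12: 17, 23, 34, 41, 55 → 5
r = 18: 23, 34, 41, 55 → 4
r = 37: 41, 55 → 2
r = 45: 55 → 1
r = 46: 55 → 1
r = 50: 55 → 1
Cross-inversions: 5 + 4 + 2 + 1 + 1 + 1 = 14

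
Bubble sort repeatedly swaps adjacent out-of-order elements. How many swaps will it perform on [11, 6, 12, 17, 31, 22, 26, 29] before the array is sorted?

Each adjacent swap fixes exactly one inversion, so the minimum swap count equals the number of inversions.
Count inversions — for each element, later elements that are smaller:
11: 6 → 1
6: none → 0
12: none → 0
17: none → 0
31: 22, 26, 29 → 3
22: none → 0
26: none → 0
29: none → 0
Total inversions: 1 + 0 + 0 + 0 + 3 + 0 + 0 + 0 = 4

4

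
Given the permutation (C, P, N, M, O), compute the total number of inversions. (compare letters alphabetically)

There are 4 inversions.

Element-by-element contributions:
C: 0
P: 3
N: 1
M: 0
O: 0
Sum: 0 + 3 + 1 + 0 + 0 = 4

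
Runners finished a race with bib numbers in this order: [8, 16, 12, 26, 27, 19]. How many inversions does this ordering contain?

Sweep left to right; for each value list the smaller values that follow it:
8 → none → 0
16 → 12 → 1
12 → none → 0
26 → 19 → 1
27 → 19 → 1
19 → none → 0
Sum: 0 + 1 + 0 + 1 + 1 + 0 = 3

3 out-of-order pairs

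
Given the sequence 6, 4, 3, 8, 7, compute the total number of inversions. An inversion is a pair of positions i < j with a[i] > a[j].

4

Out-of-order index pairs (1-indexed):
(1,2): 6 > 4
(1,3): 6 > 3
(2,3): 4 > 3
(4,5): 8 > 7
That's 4 pairs.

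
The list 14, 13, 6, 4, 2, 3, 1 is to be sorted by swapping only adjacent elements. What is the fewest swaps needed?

Minimum adjacent swaps = number of inversions (each swap of adjacent out-of-order elements removes one inversion and no swap can remove more).
Count inversions — for each element, later elements that are smaller:
14: 13, 6, 4, 2, 3, 1 → 6
13: 6, 4, 2, 3, 1 → 5
6: 4, 2, 3, 1 → 4
4: 2, 3, 1 → 3
2: 1 → 1
3: 1 → 1
1: none → 0
Total inversions: 6 + 5 + 4 + 3 + 1 + 1 + 0 = 20

20 adjacent swaps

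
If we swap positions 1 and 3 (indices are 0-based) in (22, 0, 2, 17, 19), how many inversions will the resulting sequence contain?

7 inversions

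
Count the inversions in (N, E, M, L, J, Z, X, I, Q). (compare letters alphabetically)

16

Sweep left to right; for each value list the smaller values that follow it:
N: 5
E: 0
M: 3
L: 2
J: 1
Z: 3
X: 2
I: 0
Q: 0
Sum: 5 + 0 + 3 + 2 + 1 + 3 + 2 + 0 + 0 = 16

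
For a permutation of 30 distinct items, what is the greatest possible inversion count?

The maximum occurs when the array is in strictly decreasing order: every one of the C(30, 2) pairs is inverted.
C(30, 2) = 30·29/2 = 435

435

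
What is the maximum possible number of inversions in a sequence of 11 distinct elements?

55

The maximum occurs when the array is in strictly decreasing order: every one of the C(11, 2) pairs is inverted.
C(11, 2) = 11·10/2 = 55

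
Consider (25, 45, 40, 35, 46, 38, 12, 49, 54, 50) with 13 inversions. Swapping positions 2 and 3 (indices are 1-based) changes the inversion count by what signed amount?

-1

Positions 2 and 3 hold 45 and 40; after swapping, the array is [25, 40, 45, 35, 46, 38, 12, 49, 54, 50].
Sweep left to right; for each value list the smaller values that follow it:
25 → 12 → 1
40 → 35, 38, 12 → 3
45 → 35, 38, 12 → 3
35 → 12 → 1
46 → 38, 12 → 2
38 → 12 → 1
12 → none → 0
49 → none → 0
54 → 50 → 1
50 → none → 0
Sum: 1 + 3 + 3 + 1 + 2 + 1 + 0 + 0 + 1 + 0 = 12
Change: 12 − 13 = -1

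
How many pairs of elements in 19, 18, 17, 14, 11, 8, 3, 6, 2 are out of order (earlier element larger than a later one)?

Sweep left to right; for each value list the smaller values that follow it:
19 → 18, 17, 14, 11, 8, 3, 6, 2 → 8
18 → 17, 14, 11, 8, 3, 6, 2 → 7
17 → 14, 11, 8, 3, 6, 2 → 6
14 → 11, 8, 3, 6, 2 → 5
11 → 8, 3, 6, 2 → 4
8 → 3, 6, 2 → 3
3 → 2 → 1
6 → 2 → 1
2 → none → 0
Sum: 8 + 7 + 6 + 5 + 4 + 3 + 1 + 1 + 0 = 35

There are 35 inversions.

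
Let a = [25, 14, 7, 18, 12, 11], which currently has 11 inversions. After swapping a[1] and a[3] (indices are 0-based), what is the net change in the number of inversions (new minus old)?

Positions 1 and 3 hold 14 and 18; after swapping, the array is [25, 18, 7, 14, 12, 11].
Sweep left to right; for each value list the smaller values that follow it:
25: 5
18: 4
7: 0
14: 2
12: 1
11: 0
Sum: 5 + 4 + 0 + 2 + 1 + 0 = 12
Change: 12 − 11 = +1

+1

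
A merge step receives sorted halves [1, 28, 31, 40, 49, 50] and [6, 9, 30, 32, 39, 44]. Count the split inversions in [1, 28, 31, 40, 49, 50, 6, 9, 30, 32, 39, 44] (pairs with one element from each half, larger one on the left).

22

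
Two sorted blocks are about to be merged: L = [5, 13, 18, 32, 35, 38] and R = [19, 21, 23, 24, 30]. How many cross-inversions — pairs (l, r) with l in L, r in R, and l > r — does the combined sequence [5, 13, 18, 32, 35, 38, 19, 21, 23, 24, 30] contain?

For each element r of the right run, count left-run elements greater than r:
r = 19: 32, 35, 38 → 3
r = 21: 32, 35, 38 → 3
r = 23: 32, 35, 38 → 3
r = 24: 32, 35, 38 → 3
r = 30: 32, 35, 38 → 3
Cross-inversions: 3 + 3 + 3 + 3 + 3 = 15

15 cross-inversions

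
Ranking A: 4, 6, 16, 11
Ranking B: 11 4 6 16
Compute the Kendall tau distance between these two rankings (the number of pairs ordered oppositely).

Assign each item its position (1..4) in the first ordering, then rewrite the second ordering as that position sequence:
positions: 4→1, 6→2, 16→3, 11→4
second ordering as positions: [4, 1, 2, 3]
Discordant pairs = inversions in this position sequence.
4: 1, 2, 3 → 3
1: 0
2: 0
3: 0
Total: 3 + 0 + 0 + 0 = 3

3 discordant pairs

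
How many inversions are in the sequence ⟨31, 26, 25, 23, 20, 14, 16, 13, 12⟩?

Inversions: 35

Element-by-element contributions:
31 → 26, 25, 23, 20, 14, 16, 13, 12 → 8
26 → 25, 23, 20, 14, 16, 13, 12 → 7
25 → 23, 20, 14, 16, 13, 12 → 6
23 → 20, 14, 16, 13, 12 → 5
20 → 14, 16, 13, 12 → 4
14 → 13, 12 → 2
16 → 13, 12 → 2
13 → 12 → 1
12 → none → 0
Sum: 8 + 7 + 6 + 5 + 4 + 2 + 2 + 1 + 0 = 35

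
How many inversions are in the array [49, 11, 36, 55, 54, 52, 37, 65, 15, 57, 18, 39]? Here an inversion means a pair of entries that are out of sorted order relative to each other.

31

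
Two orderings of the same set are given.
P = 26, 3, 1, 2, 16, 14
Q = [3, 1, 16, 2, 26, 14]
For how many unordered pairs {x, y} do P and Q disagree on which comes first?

Assign each item its position (1..6) in the first ordering, then rewrite the second ordering as that position sequence:
positions: 26→1, 3→2, 1→3, 2→4, 16→5, 14→6
second ordering as positions: [2, 3, 5, 4, 1, 6]
Discordant pairs = inversions in this position sequence.
2: 1 → 1
3: 1 → 1
5: 4, 1 → 2
4: 1 → 1
1: 0
6: 0
Total: 1 + 1 + 2 + 1 + 0 + 0 = 5

5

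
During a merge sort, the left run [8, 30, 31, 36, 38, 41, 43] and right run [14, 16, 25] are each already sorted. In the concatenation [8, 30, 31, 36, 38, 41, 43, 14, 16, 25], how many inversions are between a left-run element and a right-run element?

18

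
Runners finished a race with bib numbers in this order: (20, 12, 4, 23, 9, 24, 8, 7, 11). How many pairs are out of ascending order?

Sweep left to right; for each value list the smaller values that follow it:
20: 6
12: 5
4: 0
23: 4
9: 2
24: 3
8: 1
7: 0
11: 0
Sum: 6 + 5 + 0 + 4 + 2 + 3 + 1 + 0 + 0 = 21

Inversions: 21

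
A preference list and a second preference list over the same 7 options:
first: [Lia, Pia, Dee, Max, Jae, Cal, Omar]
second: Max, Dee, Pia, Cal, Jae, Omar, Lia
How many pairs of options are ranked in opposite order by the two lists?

There are 10 pairs.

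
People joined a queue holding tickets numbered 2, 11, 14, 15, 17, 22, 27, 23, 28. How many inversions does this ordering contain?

1 inversion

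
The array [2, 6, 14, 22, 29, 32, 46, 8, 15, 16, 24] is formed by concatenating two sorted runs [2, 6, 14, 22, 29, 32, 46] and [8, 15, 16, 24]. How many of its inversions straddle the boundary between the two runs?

16

For each element r of the right run, count left-run elements greater than r:
r = 8: 14, 22, 29, 32, 46 → 5
r = 15: 22, 29, 32, 46 → 4
r = 16: 22, 29, 32, 46 → 4
r = 24: 29, 32, 46 → 3
Cross-inversions: 5 + 4 + 4 + 3 = 16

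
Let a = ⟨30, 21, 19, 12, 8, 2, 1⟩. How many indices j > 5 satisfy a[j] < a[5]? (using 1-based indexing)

2 such elements

The element at index 5 is 8.
Elements after it: 2, 1
Those smaller than 8: 2, 1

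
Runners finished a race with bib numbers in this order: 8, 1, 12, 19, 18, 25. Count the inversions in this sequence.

Out-of-order index pairs (1-indexed):
(1,2): 8 > 1
(4,5): 19 > 18
That's 2 pairs.

Inversions: 2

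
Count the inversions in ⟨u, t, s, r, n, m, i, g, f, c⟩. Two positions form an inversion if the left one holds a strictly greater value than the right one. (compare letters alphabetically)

Sweep left to right; for each value list the smaller values that follow it:
u → t, s, r, n, m, i, g, f, c → 9
t → s, r, n, m, i, g, f, c → 8
s → r, n, m, i, g, f, c → 7
r → n, m, i, g, f, c → 6
n → m, i, g, f, c → 5
m → i, g, f, c → 4
i → g, f, c → 3
g → f, c → 2
f → c → 1
c → none → 0
Sum: 9 + 8 + 7 + 6 + 5 + 4 + 3 + 2 + 1 + 0 = 45

45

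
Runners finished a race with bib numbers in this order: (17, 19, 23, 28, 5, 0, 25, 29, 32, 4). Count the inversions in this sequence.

18

Count, for each position, how many later elements it exceeds:
17 → 5, 0, 4 → 3
19 → 5, 0, 4 → 3
23 → 5, 0, 4 → 3
28 → 5, 0, 25, 4 → 4
5 → 0, 4 → 2
0 → none → 0
25 → 4 → 1
29 → 4 → 1
32 → 4 → 1
4 → none → 0
Sum: 3 + 3 + 3 + 4 + 2 + 0 + 1 + 1 + 1 + 0 = 18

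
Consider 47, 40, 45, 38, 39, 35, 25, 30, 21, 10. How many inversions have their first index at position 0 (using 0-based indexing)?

9 such elements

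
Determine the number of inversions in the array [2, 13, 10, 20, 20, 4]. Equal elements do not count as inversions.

5 inversions

Out-of-order index pairs (0-indexed):
(1,2): 13 > 10
(1,5): 13 > 4
(2,5): 10 > 4
(3,5): 20 > 4
(4,5): 20 > 4
That's 5 pairs.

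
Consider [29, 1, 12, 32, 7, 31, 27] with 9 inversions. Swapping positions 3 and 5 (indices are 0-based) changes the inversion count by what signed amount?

Positions 3 and 5 hold 32 and 31; after swapping, the array is [29, 1, 12, 31, 7, 32, 27].
Element-by-element contributions:
29: 4
1: 0
12: 1
31: 2
7: 0
32: 1
27: 0
Sum: 4 + 0 + 1 + 2 + 0 + 1 + 0 = 8
Change: 8 − 9 = -1

-1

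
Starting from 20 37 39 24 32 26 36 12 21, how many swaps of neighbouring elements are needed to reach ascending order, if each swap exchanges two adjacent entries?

The minimum number of adjacent swaps to sort an array equals its inversion count, since every such swap removes exactly one inversion.
Count inversions — for each element, later elements that are smaller:
20: 12 → 1
37: 24, 32, 26, 36, 12, 21 → 6
39: 24, 32, 26, 36, 12, 21 → 6
24: 12, 21 → 2
32: 26, 12, 21 → 3
26: 12, 21 → 2
36: 12, 21 → 2
12: none → 0
21: none → 0
Total inversions: 1 + 6 + 6 + 2 + 3 + 2 + 2 + 0 + 0 = 22

22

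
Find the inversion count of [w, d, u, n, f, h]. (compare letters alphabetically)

10 out-of-order pairs

Element-by-element contributions:
w: 5
d: 0
u: 3
n: 2
f: 0
h: 0
Sum: 5 + 0 + 3 + 2 + 0 + 0 = 10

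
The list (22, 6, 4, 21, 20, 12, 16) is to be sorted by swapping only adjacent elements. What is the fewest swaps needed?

12 swaps

Each adjacent swap fixes exactly one inversion, so the minimum swap count equals the number of inversions.
Count inversions — for each element, later elements that are smaller:
22: 6, 4, 21, 20, 12, 16 → 6
6: 4 → 1
4: none → 0
21: 20, 12, 16 → 3
20: 12, 16 → 2
12: none → 0
16: none → 0
Total inversions: 6 + 1 + 0 + 3 + 2 + 0 + 0 = 12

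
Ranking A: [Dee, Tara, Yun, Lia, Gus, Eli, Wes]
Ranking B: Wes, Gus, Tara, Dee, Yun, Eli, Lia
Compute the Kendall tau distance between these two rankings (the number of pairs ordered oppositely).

Assign each item its position (1..7) in the first ordering, then rewrite the second ordering as that position sequence:
positions: Dee→1, Tara→2, Yun→3, Lia→4, Gus→5, Eli→6, Wes→7
second ordering as positions: [7, 5, 2, 1, 3, 6, 4]
Discordant pairs = inversions in this position sequence.
7: 5, 2, 1, 3, 6, 4 → 6
5: 2, 1, 3, 4 → 4
2: 1 → 1
1: 0
3: 0
6: 4 → 1
4: 0
Total: 6 + 4 + 1 + 0 + 0 + 1 + 0 = 12

12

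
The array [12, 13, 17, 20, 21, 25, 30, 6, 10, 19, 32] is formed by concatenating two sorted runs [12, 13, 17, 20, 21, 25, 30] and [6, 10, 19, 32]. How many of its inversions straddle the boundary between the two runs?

Count, for every r in R, how many entries of L exceed r:
r = 6: 12, 13, 17, 20, 21, 25, 30 → 7
r = 10: 12, 13, 17, 20, 21, 25, 30 → 7
r = 19: 20, 21, 25, 30 → 4
r = 32: none → 0
Cross-inversions: 7 + 7 + 4 + 0 = 18

There are 18 cross-inversions.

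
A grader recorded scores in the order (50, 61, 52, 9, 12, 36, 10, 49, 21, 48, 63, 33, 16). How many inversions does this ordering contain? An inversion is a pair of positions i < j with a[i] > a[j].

Inversions: 43

For each element, count later entries that are smaller:
50 → 9, 12, 36, 10, 49, 21, 48, 33, 16 → 9
61 → 52, 9, 12, 36, 10, 49, 21, 48, 33, 16 → 10
52 → 9, 12, 36, 10, 49, 21, 48, 33, 16 → 9
9 → none → 0
12 → 10 → 1
36 → 10, 21, 33, 16 → 4
10 → none → 0
49 → 21, 48, 33, 16 → 4
21 → 16 → 1
48 → 33, 16 → 2
63 → 33, 16 → 2
33 → 16 → 1
16 → none → 0
Sum: 9 + 10 + 9 + 0 + 1 + 4 + 0 + 4 + 1 + 2 + 2 + 1 + 0 = 43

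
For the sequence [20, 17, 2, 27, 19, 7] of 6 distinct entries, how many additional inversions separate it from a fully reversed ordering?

Maximum inversions for 6 distinct elements is C(6, 2) = 6·5/2 = 15.
Current inversions — for each element, count later smaller elements:
20: 4
17: 2
2: 0
27: 2
19: 1
7: 0
Current total: 4 + 2 + 0 + 2 + 1 + 0 = 9
Shortfall: 15 − 9 = 6

6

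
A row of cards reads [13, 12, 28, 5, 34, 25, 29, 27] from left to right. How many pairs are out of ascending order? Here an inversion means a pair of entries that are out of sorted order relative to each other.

10 inversions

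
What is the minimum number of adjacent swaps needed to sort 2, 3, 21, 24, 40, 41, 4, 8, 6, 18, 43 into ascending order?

Minimum adjacent swaps = number of inversions (each swap of adjacent out-of-order elements removes one inversion and no swap can remove more).
Count inversions — for each element, later elements that are smaller:
2: none → 0
3: none → 0
21: 4, 8, 6, 18 → 4
24: 4, 8, 6, 18 → 4
40: 4, 8, 6, 18 → 4
41: 4, 8, 6, 18 → 4
4: none → 0
8: 6 → 1
6: none → 0
18: none → 0
43: none → 0
Total inversions: 0 + 0 + 4 + 4 + 4 + 4 + 0 + 1 + 0 + 0 + 0 = 17

17 adjacent swaps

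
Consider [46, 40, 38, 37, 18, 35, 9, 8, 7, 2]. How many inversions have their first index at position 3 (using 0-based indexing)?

6 such elements

The element at index 3 is 37.
Elements after it: 18, 35, 9, 8, 7, 2
Those smaller than 37: 18, 35, 9, 8, 7, 2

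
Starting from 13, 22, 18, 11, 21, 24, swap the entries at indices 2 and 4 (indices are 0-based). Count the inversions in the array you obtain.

There are 6 inversions.

Positions 2 and 4 hold 18 and 21; after swapping, the array is [13, 22, 21, 11, 18, 24].
For each element, count later entries that are smaller:
13 → 11 → 1
22 → 21, 11, 18 → 3
21 → 11, 18 → 2
11 → none → 0
18 → none → 0
24 → none → 0
Sum: 1 + 3 + 2 + 0 + 0 + 0 = 6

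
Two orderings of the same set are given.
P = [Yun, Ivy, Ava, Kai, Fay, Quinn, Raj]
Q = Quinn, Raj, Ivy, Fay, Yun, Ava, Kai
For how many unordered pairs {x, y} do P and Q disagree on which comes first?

Disagreeing pairs: 14

Assign each item its position (1..7) in the first ordering, then rewrite the second ordering as that position sequence:
positions: Yun→1, Ivy→2, Ava→3, Kai→4, Fay→5, Quinn→6, Raj→7
second ordering as positions: [6, 7, 2, 5, 1, 3, 4]
Discordant pairs = inversions in this position sequence.
6: 2, 5, 1, 3, 4 → 5
7: 2, 5, 1, 3, 4 → 5
2: 1 → 1
5: 1, 3, 4 → 3
1: 0
3: 0
4: 0
Total: 5 + 5 + 1 + 3 + 0 + 0 + 0 = 14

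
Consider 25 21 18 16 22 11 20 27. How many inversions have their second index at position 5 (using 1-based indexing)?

1

The element at index 5 is 22.
Elements before it: 25, 21, 18, 16
Those larger than 22: 25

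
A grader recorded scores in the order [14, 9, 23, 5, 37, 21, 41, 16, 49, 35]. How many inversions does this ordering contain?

For each element, count later entries that are smaller:
14 → 9, 5 → 2
9 → 5 → 1
23 → 5, 21, 16 → 3
5 → none → 0
37 → 21, 16, 35 → 3
21 → 16 → 1
41 → 16, 35 → 2
16 → none → 0
49 → 35 → 1
35 → none → 0
Sum: 2 + 1 + 3 + 0 + 3 + 1 + 2 + 0 + 1 + 0 = 13

13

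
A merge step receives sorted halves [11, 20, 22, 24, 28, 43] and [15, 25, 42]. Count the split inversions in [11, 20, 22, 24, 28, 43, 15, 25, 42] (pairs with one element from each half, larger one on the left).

There are 8 split inversions.

For each element r of the right run, count left-run elements greater than r:
r = 15: 20, 22, 24, 28, 43 → 5
r = 25: 28, 43 → 2
r = 42: 43 → 1
Cross-inversions: 5 + 2 + 1 = 8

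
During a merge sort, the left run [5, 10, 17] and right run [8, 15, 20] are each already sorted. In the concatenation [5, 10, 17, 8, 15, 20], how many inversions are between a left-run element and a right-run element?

3

Take each right-half value and tally the left-half values above it:
r = 8: 10, 17 → 2
r = 15: 17 → 1
r = 20: none → 0
Cross-inversions: 2 + 1 + 0 = 3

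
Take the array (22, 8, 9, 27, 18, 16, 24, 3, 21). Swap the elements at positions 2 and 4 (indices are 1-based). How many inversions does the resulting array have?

Positions 2 and 4 hold 8 and 27; after swapping, the array is [22, 27, 9, 8, 18, 16, 24, 3, 21].
Element-by-element contributions:
22 → 9, 8, 18, 16, 3, 21 → 6
27 → 9, 8, 18, 16, 24, 3, 21 → 7
9 → 8, 3 → 2
8 → 3 → 1
18 → 16, 3 → 2
16 → 3 → 1
24 → 3, 21 → 2
3 → none → 0
21 → none → 0
Sum: 6 + 7 + 2 + 1 + 2 + 1 + 2 + 0 + 0 = 21

21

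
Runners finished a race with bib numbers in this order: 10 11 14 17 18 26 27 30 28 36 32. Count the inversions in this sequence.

2

Count, for each position, how many later elements it exceeds:
10 → none → 0
11 → none → 0
14 → none → 0
17 → none → 0
18 → none → 0
26 → none → 0
27 → none → 0
30 → 28 → 1
28 → none → 0
36 → 32 → 1
32 → none → 0
Sum: 0 + 0 + 0 + 0 + 0 + 0 + 0 + 1 + 0 + 1 + 0 = 2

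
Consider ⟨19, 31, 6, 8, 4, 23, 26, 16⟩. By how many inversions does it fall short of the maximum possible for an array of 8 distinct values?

14

Maximum inversions for 8 distinct elements is C(8, 2) = 8·7/2 = 28.
Current inversions — for each element, count later smaller elements:
19: 4
31: 6
6: 1
8: 1
4: 0
23: 1
26: 1
16: 0
Current total: 4 + 6 + 1 + 1 + 0 + 1 + 1 + 0 = 14
Shortfall: 28 − 14 = 14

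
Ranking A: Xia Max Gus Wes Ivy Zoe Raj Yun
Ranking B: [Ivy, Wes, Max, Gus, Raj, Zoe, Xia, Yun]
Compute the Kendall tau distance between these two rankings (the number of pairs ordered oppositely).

12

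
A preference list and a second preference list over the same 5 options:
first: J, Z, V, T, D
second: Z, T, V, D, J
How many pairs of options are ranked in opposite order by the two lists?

Assign each item its position (1..5) in the first ordering, then rewrite the second ordering as that position sequence:
positions: J→1, Z→2, V→3, T→4, D→5
second ordering as positions: [2, 4, 3, 5, 1]
Discordant pairs = inversions in this position sequence.
2: 1 → 1
4: 3, 1 → 2
3: 1 → 1
5: 1 → 1
1: 0
Total: 1 + 2 + 1 + 1 + 0 = 5

5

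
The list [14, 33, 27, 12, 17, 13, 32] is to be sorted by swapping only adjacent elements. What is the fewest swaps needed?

Minimum adjacent swaps = number of inversions (each swap of adjacent out-of-order elements removes one inversion and no swap can remove more).
Count inversions — for each element, later elements that are smaller:
14: 12, 13 → 2
33: 27, 12, 17, 13, 32 → 5
27: 12, 17, 13 → 3
12: none → 0
17: 13 → 1
13: none → 0
32: none → 0
Total inversions: 2 + 5 + 3 + 0 + 1 + 0 + 0 = 11

11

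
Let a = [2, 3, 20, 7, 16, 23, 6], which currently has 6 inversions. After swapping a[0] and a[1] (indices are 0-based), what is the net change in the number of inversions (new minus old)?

+1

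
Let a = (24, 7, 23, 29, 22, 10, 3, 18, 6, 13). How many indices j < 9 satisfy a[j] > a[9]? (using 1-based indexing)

The element at index 9 is 6.
Elements before it: 24, 7, 23, 29, 22, 10, 3, 18
Those larger than 6: 24, 7, 23, 29, 22, 10, 18

7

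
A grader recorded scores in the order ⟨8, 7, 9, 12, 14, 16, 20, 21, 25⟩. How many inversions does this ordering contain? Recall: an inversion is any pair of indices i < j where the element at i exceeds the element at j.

Out-of-order pairs: 1

Count, for each position, how many later elements it exceeds:
8 → 7 → 1
7 → none → 0
9 → none → 0
12 → none → 0
14 → none → 0
16 → none → 0
20 → none → 0
21 → none → 0
25 → none → 0
Sum: 1 + 0 + 0 + 0 + 0 + 0 + 0 + 0 + 0 = 1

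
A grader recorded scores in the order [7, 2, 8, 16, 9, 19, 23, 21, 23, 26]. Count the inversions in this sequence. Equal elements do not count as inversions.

3

For each element, count later entries that are smaller:
7: 1
2: 0
8: 0
16: 1
9: 0
19: 0
23: 1
21: 0
23: 0
26: 0
Sum: 1 + 0 + 0 + 1 + 0 + 0 + 1 + 0 + 0 + 0 = 3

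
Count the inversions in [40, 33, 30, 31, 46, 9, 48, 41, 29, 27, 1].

37

Element-by-element contributions:
40 → 33, 30, 31, 9, 29, 27, 1 → 7
33 → 30, 31, 9, 29, 27, 1 → 6
30 → 9, 29, 27, 1 → 4
31 → 9, 29, 27, 1 → 4
46 → 9, 41, 29, 27, 1 → 5
9 → 1 → 1
48 → 41, 29, 27, 1 → 4
41 → 29, 27, 1 → 3
29 → 27, 1 → 2
27 → 1 → 1
1 → none → 0
Sum: 7 + 6 + 4 + 4 + 5 + 1 + 4 + 3 + 2 + 1 + 0 = 37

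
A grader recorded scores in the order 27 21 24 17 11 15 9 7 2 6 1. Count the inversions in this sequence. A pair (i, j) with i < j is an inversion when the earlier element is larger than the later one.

52

For each element, count later entries that are smaller:
27 → 21, 24, 17, 11, 15, 9, 7, 2, 6, 1 → 10
21 → 17, 11, 15, 9, 7, 2, 6, 1 → 8
24 → 17, 11, 15, 9, 7, 2, 6, 1 → 8
17 → 11, 15, 9, 7, 2, 6, 1 → 7
11 → 9, 7, 2, 6, 1 → 5
15 → 9, 7, 2, 6, 1 → 5
9 → 7, 2, 6, 1 → 4
7 → 2, 6, 1 → 3
2 → 1 → 1
6 → 1 → 1
1 → none → 0
Sum: 10 + 8 + 8 + 7 + 5 + 5 + 4 + 3 + 1 + 1 + 0 = 52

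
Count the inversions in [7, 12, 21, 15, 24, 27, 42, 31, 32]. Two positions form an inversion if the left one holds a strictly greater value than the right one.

3

Count, for each position, how many later elements it exceeds:
7: 0
12: 0
21: 1
15: 0
24: 0
27: 0
42: 2
31: 0
32: 0
Sum: 0 + 0 + 1 + 0 + 0 + 0 + 2 + 0 + 0 = 3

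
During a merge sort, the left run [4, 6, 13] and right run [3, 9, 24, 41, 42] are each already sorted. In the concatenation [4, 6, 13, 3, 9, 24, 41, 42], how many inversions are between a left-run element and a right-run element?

4

Count, for every r in R, how many entries of L exceed r:
r = 3: 4, 6, 13 → 3
r = 9: 13 → 1
r = 24: none → 0
r = 41: none → 0
r = 42: none → 0
Cross-inversions: 3 + 1 + 0 + 0 + 0 = 4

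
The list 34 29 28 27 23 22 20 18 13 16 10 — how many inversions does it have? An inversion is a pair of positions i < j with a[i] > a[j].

Count, for each position, how many later elements it exceeds:
34: 10
29: 9
28: 8
27: 7
23: 6
22: 5
20: 4
18: 3
13: 1
16: 1
10: 0
Sum: 10 + 9 + 8 + 7 + 6 + 5 + 4 + 3 + 1 + 1 + 0 = 54

54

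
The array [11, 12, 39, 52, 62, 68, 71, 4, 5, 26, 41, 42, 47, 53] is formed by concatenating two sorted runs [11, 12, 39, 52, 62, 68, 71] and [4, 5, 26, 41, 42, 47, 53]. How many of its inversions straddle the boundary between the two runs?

34

Take each right-half value and tally the left-half values above it:
r = 4: 11, 12, 39, 52, 62, 68, 71 → 7
r = 5: 11, 12, 39, 52, 62, 68, 71 → 7
r = 26: 39, 52, 62, 68, 71 → 5
r = 41: 52, 62, 68, 71 → 4
r = 42: 52, 62, 68, 71 → 4
r = 47: 52, 62, 68, 71 → 4
r = 53: 62, 68, 71 → 3
Cross-inversions: 7 + 7 + 5 + 4 + 4 + 4 + 3 = 34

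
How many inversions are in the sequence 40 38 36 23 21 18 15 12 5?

For each element, count later entries that are smaller:
40 → 38, 36, 23, 21, 18, 15, 12, 5 → 8
38 → 36, 23, 21, 18, 15, 12, 5 → 7
36 → 23, 21, 18, 15, 12, 5 → 6
23 → 21, 18, 15, 12, 5 → 5
21 → 18, 15, 12, 5 → 4
18 → 15, 12, 5 → 3
15 → 12, 5 → 2
12 → 5 → 1
5 → none → 0
Sum: 8 + 7 + 6 + 5 + 4 + 3 + 2 + 1 + 0 = 36

There are 36 inversions.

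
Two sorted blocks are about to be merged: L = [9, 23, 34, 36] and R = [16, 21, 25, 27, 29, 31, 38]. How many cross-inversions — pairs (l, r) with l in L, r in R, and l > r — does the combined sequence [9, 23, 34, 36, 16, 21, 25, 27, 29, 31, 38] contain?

14

Count, for every r in R, how many entries of L exceed r:
r = 16: 23, 34, 36 → 3
r = 21: 23, 34, 36 → 3
r = 25: 34, 36 → 2
r = 27: 34, 36 → 2
r = 29: 34, 36 → 2
r = 31: 34, 36 → 2
r = 38: none → 0
Cross-inversions: 3 + 3 + 2 + 2 + 2 + 2 + 0 = 14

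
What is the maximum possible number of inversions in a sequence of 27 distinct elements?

351 inversions

A reversed (strictly descending) arrangement makes every pair an inversion, giving C(27, 2) inversions.
C(27, 2) = 27·26/2 = 351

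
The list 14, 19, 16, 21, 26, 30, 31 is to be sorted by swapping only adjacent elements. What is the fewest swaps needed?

1 adjacent swap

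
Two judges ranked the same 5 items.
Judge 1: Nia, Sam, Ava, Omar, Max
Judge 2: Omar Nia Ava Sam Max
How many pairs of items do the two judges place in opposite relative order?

Assign each item its position (1..5) in the first ordering, then rewrite the second ordering as that position sequence:
positions: Nia→1, Sam→2, Ava→3, Omar→4, Max→5
second ordering as positions: [4, 1, 3, 2, 5]
Discordant pairs = inversions in this position sequence.
4: 1, 3, 2 → 3
1: 0
3: 2 → 1
2: 0
5: 0
Total: 3 + 0 + 1 + 0 + 0 = 4

4 discordant pairs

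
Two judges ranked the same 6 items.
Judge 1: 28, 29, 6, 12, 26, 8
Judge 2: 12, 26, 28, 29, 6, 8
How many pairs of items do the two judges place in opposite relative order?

Assign each item its position (1..6) in the first ordering, then rewrite the second ordering as that position sequence:
positions: 28→1, 29→2, 6→3, 12→4, 26→5, 8→6
second ordering as positions: [4, 5, 1, 2, 3, 6]
Discordant pairs = inversions in this position sequence.
4: 1, 2, 3 → 3
5: 1, 2, 3 → 3
1: 0
2: 0
3: 0
6: 0
Total: 3 + 3 + 0 + 0 + 0 + 0 = 6

6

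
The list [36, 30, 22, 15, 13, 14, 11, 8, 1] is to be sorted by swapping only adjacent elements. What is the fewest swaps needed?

Minimum adjacent swaps = number of inversions (each swap of adjacent out-of-order elements removes one inversion and no swap can remove more).
Count inversions — for each element, later elements that are smaller:
36: 30, 22, 15, 13, 14, 11, 8, 1 → 8
30: 22, 15, 13, 14, 11, 8, 1 → 7
22: 15, 13, 14, 11, 8, 1 → 6
15: 13, 14, 11, 8, 1 → 5
13: 11, 8, 1 → 3
14: 11, 8, 1 → 3
11: 8, 1 → 2
8: 1 → 1
1: none → 0
Total inversions: 8 + 7 + 6 + 5 + 3 + 3 + 2 + 1 + 0 = 35

35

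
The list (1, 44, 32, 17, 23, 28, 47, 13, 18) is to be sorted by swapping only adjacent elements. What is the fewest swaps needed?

The minimum number of adjacent swaps to sort an array equals its inversion count, since every such swap removes exactly one inversion.
Count inversions — for each element, later elements that are smaller:
1: none → 0
44: 32, 17, 23, 28, 13, 18 → 6
32: 17, 23, 28, 13, 18 → 5
17: 13 → 1
23: 13, 18 → 2
28: 13, 18 → 2
47: 13, 18 → 2
13: none → 0
18: none → 0
Total inversions: 0 + 6 + 5 + 1 + 2 + 2 + 2 + 0 + 0 = 18

There are 18 adjacent swaps.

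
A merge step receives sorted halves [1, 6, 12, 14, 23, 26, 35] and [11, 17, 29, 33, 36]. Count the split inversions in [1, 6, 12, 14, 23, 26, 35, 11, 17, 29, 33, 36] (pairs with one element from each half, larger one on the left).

Take each right-half value and tally the left-half values above it:
r = 11: 12, 14, 23, 26, 35 → 5
r = 17: 23, 26, 35 → 3
r = 29: 35 → 1
r = 33: 35 → 1
r = 36: none → 0
Cross-inversions: 5 + 3 + 1 + 1 + 0 = 10

10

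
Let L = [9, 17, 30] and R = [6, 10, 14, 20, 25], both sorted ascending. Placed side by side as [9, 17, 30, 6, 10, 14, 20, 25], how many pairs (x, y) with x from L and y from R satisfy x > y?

Take each right-half value and tally the left-half values above it:
r = 6: 9, 17, 30 → 3
r = 10: 17, 30 → 2
r = 14: 17, 30 → 2
r = 20: 30 → 1
r = 25: 30 → 1
Cross-inversions: 3 + 2 + 2 + 1 + 1 = 9

9 cross-inversions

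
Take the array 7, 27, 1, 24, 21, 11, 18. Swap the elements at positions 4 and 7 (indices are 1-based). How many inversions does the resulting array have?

There are 8 inversions.

Positions 4 and 7 hold 24 and 18; after swapping, the array is [7, 27, 1, 18, 21, 11, 24].
Count, for each position, how many later elements it exceeds:
7: 1
27: 5
1: 0
18: 1
21: 1
11: 0
24: 0
Sum: 1 + 5 + 0 + 1 + 1 + 0 + 0 = 8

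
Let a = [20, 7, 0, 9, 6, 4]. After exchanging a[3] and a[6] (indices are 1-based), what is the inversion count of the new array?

Inversions: 12

Positions 3 and 6 hold 0 and 4; after swapping, the array is [20, 7, 4, 9, 6, 0].
Count, for each position, how many later elements it exceeds:
20: 5
7: 3
4: 1
9: 2
6: 1
0: 0
Sum: 5 + 3 + 1 + 2 + 1 + 0 = 12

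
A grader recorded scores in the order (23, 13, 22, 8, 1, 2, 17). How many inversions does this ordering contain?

15

For each element, count later entries that are smaller:
23 → 13, 22, 8, 1, 2, 17 → 6
13 → 8, 1, 2 → 3
22 → 8, 1, 2, 17 → 4
8 → 1, 2 → 2
1 → none → 0
2 → none → 0
17 → none → 0
Sum: 6 + 3 + 4 + 2 + 0 + 0 + 0 = 15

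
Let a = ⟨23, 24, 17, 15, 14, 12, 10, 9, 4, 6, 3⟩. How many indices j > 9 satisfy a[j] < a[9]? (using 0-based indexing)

1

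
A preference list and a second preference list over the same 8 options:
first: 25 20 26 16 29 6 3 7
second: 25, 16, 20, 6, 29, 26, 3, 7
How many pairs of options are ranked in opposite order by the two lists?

Assign each item its position (1..8) in the first ordering, then rewrite the second ordering as that position sequence:
positions: 25→1, 20→2, 26→3, 16→4, 29→5, 6→6, 3→7, 7→8
second ordering as positions: [1, 4, 2, 6, 5, 3, 7, 8]
Discordant pairs = inversions in this position sequence.
1: 0
4: 2, 3 → 2
2: 0
6: 5, 3 → 2
5: 3 → 1
3: 0
7: 0
8: 0
Total: 0 + 2 + 0 + 2 + 1 + 0 + 0 + 0 = 5

5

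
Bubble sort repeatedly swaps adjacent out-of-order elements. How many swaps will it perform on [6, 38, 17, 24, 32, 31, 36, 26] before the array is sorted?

10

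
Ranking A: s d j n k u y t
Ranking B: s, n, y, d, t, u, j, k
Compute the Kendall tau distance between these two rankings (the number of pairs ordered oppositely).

Assign each item its position (1..8) in the first ordering, then rewrite the second ordering as that position sequence:
positions: s→1, d→2, j→3, n→4, k→5, u→6, y→7, t→8
second ordering as positions: [1, 4, 7, 2, 8, 6, 3, 5]
Discordant pairs = inversions in this position sequence.
1: 0
4: 2, 3 → 2
7: 2, 6, 3, 5 → 4
2: 0
8: 6, 3, 5 → 3
6: 3, 5 → 2
3: 0
5: 0
Total: 0 + 2 + 4 + 0 + 3 + 2 + 0 + 0 = 11

Discordant pairs: 11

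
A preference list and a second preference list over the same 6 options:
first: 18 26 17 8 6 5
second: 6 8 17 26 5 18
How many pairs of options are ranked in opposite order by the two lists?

Assign each item its position (1..6) in the first ordering, then rewrite the second ordering as that position sequence:
positions: 18→1, 26→2, 17→3, 8→4, 6→5, 5→6
second ordering as positions: [5, 4, 3, 2, 6, 1]
Discordant pairs = inversions in this position sequence.
5: 4, 3, 2, 1 → 4
4: 3, 2, 1 → 3
3: 2, 1 → 2
2: 1 → 1
6: 1 → 1
1: 0
Total: 4 + 3 + 2 + 1 + 1 + 0 = 11

11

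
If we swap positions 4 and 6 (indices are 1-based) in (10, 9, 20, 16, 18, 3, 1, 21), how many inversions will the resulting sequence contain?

13 inversions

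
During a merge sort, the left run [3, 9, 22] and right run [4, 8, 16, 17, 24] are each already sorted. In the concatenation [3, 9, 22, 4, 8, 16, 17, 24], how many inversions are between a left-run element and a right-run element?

6 split inversions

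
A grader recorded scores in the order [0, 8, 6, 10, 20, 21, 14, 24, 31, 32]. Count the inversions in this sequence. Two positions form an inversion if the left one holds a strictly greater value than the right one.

3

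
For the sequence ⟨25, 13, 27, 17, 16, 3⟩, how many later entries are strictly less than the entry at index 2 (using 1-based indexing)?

The element at index 2 is 13.
Elements after it: 27, 17, 16, 3
Those smaller than 13: 3

1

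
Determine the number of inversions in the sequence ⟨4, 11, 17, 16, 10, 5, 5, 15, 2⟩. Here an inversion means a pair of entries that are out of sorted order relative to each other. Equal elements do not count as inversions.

For each element, count later entries that are smaller:
4 → 2 → 1
11 → 10, 5, 5, 2 → 4
17 → 16, 10, 5, 5, 15, 2 → 6
16 → 10, 5, 5, 15, 2 → 5
10 → 5, 5, 2 → 3
5 → 2 → 1
5 → 2 → 1
15 → 2 → 1
2 → none → 0
Sum: 1 + 4 + 6 + 5 + 3 + 1 + 1 + 1 + 0 = 22

22 out-of-order pairs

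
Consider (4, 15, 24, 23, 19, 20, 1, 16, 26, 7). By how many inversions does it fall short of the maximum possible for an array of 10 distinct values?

23 inversions short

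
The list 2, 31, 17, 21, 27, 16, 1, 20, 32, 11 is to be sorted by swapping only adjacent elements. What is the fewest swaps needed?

23 adjacent swaps

Each adjacent swap fixes exactly one inversion, so the minimum swap count equals the number of inversions.
Count inversions — for each element, later elements that are smaller:
2: 1 → 1
31: 17, 21, 27, 16, 1, 20, 11 → 7
17: 16, 1, 11 → 3
21: 16, 1, 20, 11 → 4
27: 16, 1, 20, 11 → 4
16: 1, 11 → 2
1: none → 0
20: 11 → 1
32: 11 → 1
11: none → 0
Total inversions: 1 + 7 + 3 + 4 + 4 + 2 + 0 + 1 + 1 + 0 = 23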